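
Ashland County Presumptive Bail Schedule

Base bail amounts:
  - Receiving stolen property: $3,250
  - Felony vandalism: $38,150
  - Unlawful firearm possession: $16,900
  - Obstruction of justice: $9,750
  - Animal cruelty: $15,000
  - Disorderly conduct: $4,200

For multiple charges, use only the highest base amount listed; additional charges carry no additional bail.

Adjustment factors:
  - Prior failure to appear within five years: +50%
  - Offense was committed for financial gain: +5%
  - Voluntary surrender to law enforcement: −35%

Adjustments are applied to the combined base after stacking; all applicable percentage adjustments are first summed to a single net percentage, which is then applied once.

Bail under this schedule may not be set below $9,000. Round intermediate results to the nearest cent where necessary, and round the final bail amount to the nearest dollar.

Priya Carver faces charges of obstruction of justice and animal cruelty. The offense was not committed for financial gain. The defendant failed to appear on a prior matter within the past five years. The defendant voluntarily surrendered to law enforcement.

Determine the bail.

$17,250

Base amounts from the schedule: obstruction of justice $9,750; animal cruelty $15,000.
Stacking rule: use the highest base only. Highest is animal cruelty at $15,000. Combined base = $15,000.
Net percentage adjustment: +50% −35% = +15%. $15,000 × 1.15 = $17,250.
$17,250 is at or above the $9,000 minimum.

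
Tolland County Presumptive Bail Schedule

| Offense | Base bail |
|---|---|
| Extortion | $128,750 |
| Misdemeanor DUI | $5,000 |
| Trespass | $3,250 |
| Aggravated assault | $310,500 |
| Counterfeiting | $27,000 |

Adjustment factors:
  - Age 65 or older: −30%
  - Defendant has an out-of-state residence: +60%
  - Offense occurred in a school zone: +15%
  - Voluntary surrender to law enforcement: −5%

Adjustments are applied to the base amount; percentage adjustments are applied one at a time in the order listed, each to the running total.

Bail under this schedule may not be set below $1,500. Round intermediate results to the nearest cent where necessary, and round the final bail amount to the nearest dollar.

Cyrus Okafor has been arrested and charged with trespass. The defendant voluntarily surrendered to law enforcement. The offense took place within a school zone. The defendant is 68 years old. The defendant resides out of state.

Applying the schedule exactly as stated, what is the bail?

Base amounts from the schedule: trespass $3,250.
Single charge. Combined base = $3,250.
Age 65 or older (−30%): $3,250 × 0.7 = $2,275.
Defendant has an out-of-state residence (+60%): $2,275 × 1.6 = $3,640.
Offense occurred in a school zone (+15%): $3,640 × 1.15 = $4,186.
Voluntary surrender to law enforcement (−5%): $4,186 × 0.95 = $3,976.70.
$3,976.70 is at or above the $1,500 minimum.
Rounded to the nearest dollar: $3,977.

$3,977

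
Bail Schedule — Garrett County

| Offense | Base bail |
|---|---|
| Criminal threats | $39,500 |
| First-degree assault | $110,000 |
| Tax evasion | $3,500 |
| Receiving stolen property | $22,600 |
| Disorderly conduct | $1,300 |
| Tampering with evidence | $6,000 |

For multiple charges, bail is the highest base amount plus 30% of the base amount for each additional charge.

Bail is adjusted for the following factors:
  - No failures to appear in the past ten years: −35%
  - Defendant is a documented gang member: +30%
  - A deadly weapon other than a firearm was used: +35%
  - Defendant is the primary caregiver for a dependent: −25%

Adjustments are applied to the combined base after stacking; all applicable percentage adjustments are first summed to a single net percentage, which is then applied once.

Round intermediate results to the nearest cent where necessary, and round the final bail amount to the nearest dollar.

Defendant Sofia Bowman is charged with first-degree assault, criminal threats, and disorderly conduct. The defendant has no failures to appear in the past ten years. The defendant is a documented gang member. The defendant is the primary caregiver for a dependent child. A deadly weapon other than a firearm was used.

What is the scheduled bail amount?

$128,352

Base amounts from the schedule: first-degree assault $110,000; criminal threats $39,500; disorderly conduct $1,300.
Stacking rule: highest base plus 30% of each additional charge. Highest is first-degree assault at $110,000. Additional: $39,500 × 30% = $11,850; $1,300 × 30% = $390. Combined base = $110,000 + $12,240 = $122,240.
Net percentage adjustment: −35% +30% +35% −25% = +5%. $122,240 × 1.05 = $128,352.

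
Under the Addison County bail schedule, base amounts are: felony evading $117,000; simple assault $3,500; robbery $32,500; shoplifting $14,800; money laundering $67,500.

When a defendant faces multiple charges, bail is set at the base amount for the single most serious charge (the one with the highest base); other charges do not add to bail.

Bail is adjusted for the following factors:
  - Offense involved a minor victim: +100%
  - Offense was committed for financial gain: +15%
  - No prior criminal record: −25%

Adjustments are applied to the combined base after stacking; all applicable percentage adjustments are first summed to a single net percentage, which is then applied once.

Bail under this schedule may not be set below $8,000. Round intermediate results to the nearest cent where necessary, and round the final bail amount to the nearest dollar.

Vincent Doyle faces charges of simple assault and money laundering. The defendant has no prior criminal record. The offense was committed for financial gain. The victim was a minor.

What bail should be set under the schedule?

$128,250

Base amounts from the schedule: simple assault $3,500; money laundering $67,500.
Stacking rule: use the highest base only. Highest is money laundering at $67,500. Combined base = $67,500.
Net percentage adjustment: +100% +15% −25% = +90%. $67,500 × 1.9 = $128,250.
$128,250 is at or above the $8,000 minimum.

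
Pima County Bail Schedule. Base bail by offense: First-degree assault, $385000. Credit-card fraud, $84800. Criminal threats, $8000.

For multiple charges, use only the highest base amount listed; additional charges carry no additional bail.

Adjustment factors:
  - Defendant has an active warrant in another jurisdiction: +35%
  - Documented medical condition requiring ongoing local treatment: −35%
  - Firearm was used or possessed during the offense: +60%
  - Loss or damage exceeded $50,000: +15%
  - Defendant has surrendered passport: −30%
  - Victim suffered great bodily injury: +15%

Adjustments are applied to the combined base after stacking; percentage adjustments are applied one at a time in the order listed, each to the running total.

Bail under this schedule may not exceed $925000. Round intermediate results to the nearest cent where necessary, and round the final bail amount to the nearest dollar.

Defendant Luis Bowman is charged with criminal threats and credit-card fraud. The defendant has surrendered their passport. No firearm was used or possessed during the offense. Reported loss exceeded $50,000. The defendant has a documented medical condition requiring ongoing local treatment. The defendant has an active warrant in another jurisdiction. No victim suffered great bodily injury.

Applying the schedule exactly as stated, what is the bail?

$59902

Base amounts from the schedule: criminal threats $8000; credit-card fraud $84800.
Stacking rule: use the highest base only. Highest is credit-card fraud at $84800. Combined base = $84800.
Defendant has an active warrant in another jurisdiction (+35%): $84800 × 1.35 = $114480.
Documented medical condition requiring ongoing local treatment (−35%): $114480 × 0.65 = $74412.
Loss or damage exceeded $50,000 (+15%): $74412 × 1.15 = $85573.80.
Defendant has surrendered passport (−30%): $85573.80 × 0.7 = $59901.66.
$59901.66 is within the $925000 maximum.
Rounded to the nearest dollar: $59902.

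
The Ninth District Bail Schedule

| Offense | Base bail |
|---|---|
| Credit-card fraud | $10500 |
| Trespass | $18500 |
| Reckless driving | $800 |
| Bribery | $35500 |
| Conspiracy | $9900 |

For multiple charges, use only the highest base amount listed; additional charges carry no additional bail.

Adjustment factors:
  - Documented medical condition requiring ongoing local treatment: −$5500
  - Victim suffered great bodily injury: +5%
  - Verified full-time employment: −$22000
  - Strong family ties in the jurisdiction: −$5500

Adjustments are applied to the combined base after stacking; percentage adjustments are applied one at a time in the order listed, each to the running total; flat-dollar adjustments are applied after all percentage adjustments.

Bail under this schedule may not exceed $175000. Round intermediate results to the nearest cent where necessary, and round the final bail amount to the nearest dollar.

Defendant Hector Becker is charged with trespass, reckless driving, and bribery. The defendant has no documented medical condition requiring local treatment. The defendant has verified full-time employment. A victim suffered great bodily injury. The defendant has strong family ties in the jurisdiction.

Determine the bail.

Base amounts from the schedule: trespass $18500; reckless driving $800; bribery $35500.
Stacking rule: use the highest base only. Highest is bribery at $35500. Combined base = $35500.
Victim suffered great bodily injury (+5%): $35500 × 1.05 = $37275.
Verified full-time employment (−$22000 flat): $37275 − $22000 = $15275.
Strong family ties in the jurisdiction (−$5500 flat): $15275 − $5500 = $9775.
$9775 is within the $175000 maximum.

$9775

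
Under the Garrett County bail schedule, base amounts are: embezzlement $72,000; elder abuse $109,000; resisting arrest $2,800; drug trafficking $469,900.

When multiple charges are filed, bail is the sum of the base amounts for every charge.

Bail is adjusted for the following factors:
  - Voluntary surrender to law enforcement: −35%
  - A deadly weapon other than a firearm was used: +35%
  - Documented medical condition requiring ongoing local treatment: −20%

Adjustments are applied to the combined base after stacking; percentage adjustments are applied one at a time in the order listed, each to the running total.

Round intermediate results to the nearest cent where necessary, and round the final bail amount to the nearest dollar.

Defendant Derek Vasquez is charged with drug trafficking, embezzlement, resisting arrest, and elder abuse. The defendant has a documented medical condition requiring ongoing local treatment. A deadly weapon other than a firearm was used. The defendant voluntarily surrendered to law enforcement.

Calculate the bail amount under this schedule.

$458,897

Base amounts from the schedule: drug trafficking $469,900; embezzlement $72,000; resisting arrest $2,800; elder abuse $109,000.
Stacking rule: sum of all bases. $469,900 + $72,000 + $2,800 + $109,000 = $653,700.
Voluntary surrender to law enforcement (−35%): $653,700 × 0.65 = $424,905.
A deadly weapon other than a firearm was used (+35%): $424,905 × 1.35 = $573,621.75.
Documented medical condition requiring ongoing local treatment (−20%): $573,621.75 × 0.8 = $458,897.40.
Rounded to the nearest dollar: $458,897.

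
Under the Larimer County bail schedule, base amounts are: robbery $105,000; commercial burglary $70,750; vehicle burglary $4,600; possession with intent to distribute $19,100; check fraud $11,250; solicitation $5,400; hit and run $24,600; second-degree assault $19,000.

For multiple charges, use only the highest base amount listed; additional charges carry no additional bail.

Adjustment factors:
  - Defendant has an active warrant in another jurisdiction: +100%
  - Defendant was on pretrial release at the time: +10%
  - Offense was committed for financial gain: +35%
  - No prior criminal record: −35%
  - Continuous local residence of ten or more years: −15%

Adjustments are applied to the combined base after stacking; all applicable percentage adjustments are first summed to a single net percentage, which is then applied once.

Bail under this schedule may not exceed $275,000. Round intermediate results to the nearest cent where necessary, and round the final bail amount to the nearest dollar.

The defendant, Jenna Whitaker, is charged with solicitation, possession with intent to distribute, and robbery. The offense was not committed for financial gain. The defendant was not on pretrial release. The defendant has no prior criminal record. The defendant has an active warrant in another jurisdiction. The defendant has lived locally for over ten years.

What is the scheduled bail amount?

$157,500

Base amounts from the schedule: solicitation $5,400; possession with intent to distribute $19,100; robbery $105,000.
Stacking rule: use the highest base only. Highest is robbery at $105,000. Combined base = $105,000.
Net percentage adjustment: +100% −35% −15% = +50%. $105,000 × 1.5 = $157,500.
$157,500 is within the $275,000 maximum.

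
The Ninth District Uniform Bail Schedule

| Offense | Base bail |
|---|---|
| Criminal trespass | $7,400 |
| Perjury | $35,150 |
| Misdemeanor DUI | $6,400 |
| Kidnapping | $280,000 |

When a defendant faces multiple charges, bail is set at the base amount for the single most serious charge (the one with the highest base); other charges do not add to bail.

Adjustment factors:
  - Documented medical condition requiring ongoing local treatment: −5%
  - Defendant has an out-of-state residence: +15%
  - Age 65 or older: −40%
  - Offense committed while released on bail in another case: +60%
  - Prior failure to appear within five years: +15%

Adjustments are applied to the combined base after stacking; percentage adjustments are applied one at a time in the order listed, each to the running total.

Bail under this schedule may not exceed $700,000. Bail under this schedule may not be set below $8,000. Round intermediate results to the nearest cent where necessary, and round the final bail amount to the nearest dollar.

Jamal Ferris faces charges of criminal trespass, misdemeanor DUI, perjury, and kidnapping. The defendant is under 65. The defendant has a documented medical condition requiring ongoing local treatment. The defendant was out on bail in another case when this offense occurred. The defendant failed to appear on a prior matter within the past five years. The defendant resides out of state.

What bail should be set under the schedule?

Base amounts from the schedule: criminal trespass $7,400; misdemeanor DUI $6,400; perjury $35,150; kidnapping $280,000.
Stacking rule: use the highest base only. Highest is kidnapping at $280,000. Combined base = $280,000.
Documented medical condition requiring ongoing local treatment (−5%): $280,000 × 0.95 = $266,000.
Defendant has an out-of-state residence (+15%): $266,000 × 1.15 = $305,900.
Offense committed while released on bail in another case (+60%): $305,900 × 1.6 = $489,440.
Prior failure to appear within five years (+15%): $489,440 × 1.15 = $562,856.
$562,856 is within the $700,000 maximum.
$562,856 is at or above the $8,000 minimum.

$562,856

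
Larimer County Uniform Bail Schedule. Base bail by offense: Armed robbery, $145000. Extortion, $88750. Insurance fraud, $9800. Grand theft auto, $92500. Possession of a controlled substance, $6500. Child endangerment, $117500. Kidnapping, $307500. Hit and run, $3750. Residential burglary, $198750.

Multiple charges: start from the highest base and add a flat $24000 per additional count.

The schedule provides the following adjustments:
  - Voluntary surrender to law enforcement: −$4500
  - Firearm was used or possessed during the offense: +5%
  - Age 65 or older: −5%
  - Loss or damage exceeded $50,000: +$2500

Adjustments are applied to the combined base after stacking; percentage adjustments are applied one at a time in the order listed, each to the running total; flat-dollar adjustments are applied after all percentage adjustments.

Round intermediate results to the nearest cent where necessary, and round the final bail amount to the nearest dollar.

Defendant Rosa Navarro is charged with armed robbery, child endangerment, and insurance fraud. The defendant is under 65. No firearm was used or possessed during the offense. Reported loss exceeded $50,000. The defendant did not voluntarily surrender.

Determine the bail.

Base amounts from the schedule: armed robbery $145000; child endangerment $117500; insurance fraud $9800.
Stacking rule: highest base plus $24000 per additional charge. Highest is armed robbery at $145000; 2 additional charges → +$48000. Combined base = $193000.
Loss or damage exceeded $50,000 (+$2500 flat): $193000 + $2500 = $195500.

$195500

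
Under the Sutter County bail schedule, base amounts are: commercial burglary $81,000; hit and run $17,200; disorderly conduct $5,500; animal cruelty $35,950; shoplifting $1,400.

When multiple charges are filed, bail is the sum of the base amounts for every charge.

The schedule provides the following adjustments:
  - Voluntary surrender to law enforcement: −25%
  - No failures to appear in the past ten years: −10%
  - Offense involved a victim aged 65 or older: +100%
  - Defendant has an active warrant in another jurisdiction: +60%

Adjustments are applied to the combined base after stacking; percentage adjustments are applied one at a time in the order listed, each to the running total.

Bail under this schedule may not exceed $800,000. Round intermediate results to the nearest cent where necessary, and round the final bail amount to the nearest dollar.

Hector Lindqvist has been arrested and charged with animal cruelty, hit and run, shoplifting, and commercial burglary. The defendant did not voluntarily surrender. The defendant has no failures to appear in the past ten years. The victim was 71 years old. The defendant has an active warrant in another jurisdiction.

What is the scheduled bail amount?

$390,384

Base amounts from the schedule: animal cruelty $35,950; hit and run $17,200; shoplifting $1,400; commercial burglary $81,000.
Stacking rule: sum of all bases. $35,950 + $17,200 + $1,400 + $81,000 = $135,550.
No failures to appear in the past ten years (−10%): $135,550 × 0.9 = $121,995.
Offense involved a victim aged 65 or older (+100%): $121,995 × 2 = $243,990.
Defendant has an active warrant in another jurisdiction (+60%): $243,990 × 1.6 = $390,384.
$390,384 is within the $800,000 maximum.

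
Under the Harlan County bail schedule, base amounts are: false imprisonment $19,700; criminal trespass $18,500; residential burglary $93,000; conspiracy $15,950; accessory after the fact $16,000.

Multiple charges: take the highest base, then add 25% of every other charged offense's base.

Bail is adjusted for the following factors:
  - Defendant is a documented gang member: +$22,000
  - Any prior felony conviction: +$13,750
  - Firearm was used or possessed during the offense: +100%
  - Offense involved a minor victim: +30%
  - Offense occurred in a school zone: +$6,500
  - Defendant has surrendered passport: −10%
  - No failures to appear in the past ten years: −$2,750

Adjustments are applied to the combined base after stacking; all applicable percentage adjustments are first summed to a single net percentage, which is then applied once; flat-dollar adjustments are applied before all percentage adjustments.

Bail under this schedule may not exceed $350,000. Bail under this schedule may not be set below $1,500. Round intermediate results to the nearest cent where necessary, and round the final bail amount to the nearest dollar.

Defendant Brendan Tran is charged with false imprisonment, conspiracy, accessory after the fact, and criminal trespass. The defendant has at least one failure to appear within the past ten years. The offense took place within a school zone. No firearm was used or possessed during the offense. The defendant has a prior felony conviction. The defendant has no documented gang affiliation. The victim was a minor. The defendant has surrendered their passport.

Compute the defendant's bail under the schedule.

$63,075

Base amounts from the schedule: false imprisonment $19,700; conspiracy $15,950; accessory after the fact $16,000; criminal trespass $18,500.
Stacking rule: highest base plus 25% of each additional charge. Highest is false imprisonment at $19,700. Additional: $15,950 × 25% = $3,987.50; $16,000 × 25% = $4,000; $18,500 × 25% = $4,625. Combined base = $19,700 + $12,612.50 = $32,312.50.
Any prior felony conviction (+$13,750 flat): $32,312.50 + $13,750 = $46,062.50.
Offense occurred in a school zone (+$6,500 flat): $46,062.50 + $6,500 = $52,562.50.
Net percentage adjustment: +30% −10% = +20%. $52,562.50 × 1.2 = $63,075.
$63,075 is within the $350,000 maximum.
$63,075 is at or above the $1,500 minimum.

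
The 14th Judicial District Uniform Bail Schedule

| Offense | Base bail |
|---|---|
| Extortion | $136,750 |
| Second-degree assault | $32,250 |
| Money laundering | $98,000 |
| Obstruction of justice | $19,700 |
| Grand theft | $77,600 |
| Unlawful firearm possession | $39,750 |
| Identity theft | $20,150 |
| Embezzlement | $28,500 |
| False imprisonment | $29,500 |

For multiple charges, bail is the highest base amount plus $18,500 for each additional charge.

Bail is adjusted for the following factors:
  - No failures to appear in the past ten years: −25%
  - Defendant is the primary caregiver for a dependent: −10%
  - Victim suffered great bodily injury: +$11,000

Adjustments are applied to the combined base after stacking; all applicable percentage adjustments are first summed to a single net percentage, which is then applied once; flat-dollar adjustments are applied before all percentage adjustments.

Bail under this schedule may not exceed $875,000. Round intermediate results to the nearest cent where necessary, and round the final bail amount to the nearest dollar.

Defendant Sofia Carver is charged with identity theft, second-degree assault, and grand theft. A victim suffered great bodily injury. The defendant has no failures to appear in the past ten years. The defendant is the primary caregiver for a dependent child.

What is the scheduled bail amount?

Base amounts from the schedule: identity theft $20,150; second-degree assault $32,250; grand theft $77,600.
Stacking rule: highest base plus $18,500 per additional charge. Highest is grand theft at $77,600; 2 additional charges → +$37,000. Combined base = $114,600.
Victim suffered great bodily injury (+$11,000 flat): $114,600 + $11,000 = $125,600.
Net percentage adjustment: −25% −10% = −35%. $125,600 × 0.65 = $81,640.
$81,640 is within the $875,000 maximum.

$81,640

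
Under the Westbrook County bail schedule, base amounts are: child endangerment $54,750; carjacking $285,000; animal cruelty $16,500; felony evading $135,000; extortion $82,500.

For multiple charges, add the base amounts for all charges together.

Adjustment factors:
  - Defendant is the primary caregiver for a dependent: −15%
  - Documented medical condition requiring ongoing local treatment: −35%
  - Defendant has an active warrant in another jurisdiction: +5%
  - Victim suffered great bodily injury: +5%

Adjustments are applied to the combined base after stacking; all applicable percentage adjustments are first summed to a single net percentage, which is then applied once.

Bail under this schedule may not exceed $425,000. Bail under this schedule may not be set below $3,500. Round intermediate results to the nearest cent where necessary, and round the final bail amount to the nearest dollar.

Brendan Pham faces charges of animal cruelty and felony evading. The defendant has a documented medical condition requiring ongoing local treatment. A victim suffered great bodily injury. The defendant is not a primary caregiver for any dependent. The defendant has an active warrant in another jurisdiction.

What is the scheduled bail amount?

$113,625

Base amounts from the schedule: animal cruelty $16,500; felony evading $135,000.
Stacking rule: sum of all bases. $16,500 + $135,000 = $151,500.
Net percentage adjustment: −35% +5% +5% = −25%. $151,500 × 0.75 = $113,625.
$113,625 is within the $425,000 maximum.
$113,625 is at or above the $3,500 minimum.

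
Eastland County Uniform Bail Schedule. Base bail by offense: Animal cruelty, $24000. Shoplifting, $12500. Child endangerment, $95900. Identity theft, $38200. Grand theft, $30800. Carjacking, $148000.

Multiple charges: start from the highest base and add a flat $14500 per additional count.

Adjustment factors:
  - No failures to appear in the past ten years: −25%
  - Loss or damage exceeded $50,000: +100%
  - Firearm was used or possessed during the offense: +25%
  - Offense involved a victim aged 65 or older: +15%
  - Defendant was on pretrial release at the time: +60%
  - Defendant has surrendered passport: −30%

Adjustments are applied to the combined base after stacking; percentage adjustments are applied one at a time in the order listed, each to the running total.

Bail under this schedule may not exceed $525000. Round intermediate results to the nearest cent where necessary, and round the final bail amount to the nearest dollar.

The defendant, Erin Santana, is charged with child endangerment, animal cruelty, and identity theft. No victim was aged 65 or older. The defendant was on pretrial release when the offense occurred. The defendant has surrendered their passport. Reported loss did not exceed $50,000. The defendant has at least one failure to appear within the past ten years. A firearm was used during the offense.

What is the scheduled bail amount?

Base amounts from the schedule: child endangerment $95900; animal cruelty $24000; identity theft $38200.
Stacking rule: highest base plus $14500 per additional charge. Highest is child endangerment at $95900; 2 additional charges → +$29000. Combined base = $124900.
Firearm was used or possessed during the offense (+25%): $124900 × 1.25 = $156125.
Defendant was on pretrial release at the time (+60%): $156125 × 1.6 = $249800.
Defendant has surrendered passport (−30%): $249800 × 0.7 = $174860.
$174860 is within the $525000 maximum.

$174860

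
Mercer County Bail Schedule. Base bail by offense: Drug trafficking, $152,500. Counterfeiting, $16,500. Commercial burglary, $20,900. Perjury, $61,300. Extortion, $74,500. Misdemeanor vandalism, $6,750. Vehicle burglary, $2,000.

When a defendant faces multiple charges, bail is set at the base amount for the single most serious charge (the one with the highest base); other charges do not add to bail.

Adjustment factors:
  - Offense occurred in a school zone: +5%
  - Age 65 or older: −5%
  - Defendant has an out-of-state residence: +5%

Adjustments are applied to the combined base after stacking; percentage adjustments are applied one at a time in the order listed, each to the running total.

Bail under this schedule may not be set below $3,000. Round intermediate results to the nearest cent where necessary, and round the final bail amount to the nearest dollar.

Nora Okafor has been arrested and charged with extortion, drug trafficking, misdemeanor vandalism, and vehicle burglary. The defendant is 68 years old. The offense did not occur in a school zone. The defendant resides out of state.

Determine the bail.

Base amounts from the schedule: extortion $74,500; drug trafficking $152,500; misdemeanor vandalism $6,750; vehicle burglary $2,000.
Stacking rule: use the highest base only. Highest is drug trafficking at $152,500. Combined base = $152,500.
Age 65 or older (−5%): $152,500 × 0.95 = $144,875.
Defendant has an out-of-state residence (+5%): $144,875 × 1.05 = $152,118.75.
$152,118.75 is at or above the $3,000 minimum.
Rounded to the nearest dollar: $152,119.

$152,119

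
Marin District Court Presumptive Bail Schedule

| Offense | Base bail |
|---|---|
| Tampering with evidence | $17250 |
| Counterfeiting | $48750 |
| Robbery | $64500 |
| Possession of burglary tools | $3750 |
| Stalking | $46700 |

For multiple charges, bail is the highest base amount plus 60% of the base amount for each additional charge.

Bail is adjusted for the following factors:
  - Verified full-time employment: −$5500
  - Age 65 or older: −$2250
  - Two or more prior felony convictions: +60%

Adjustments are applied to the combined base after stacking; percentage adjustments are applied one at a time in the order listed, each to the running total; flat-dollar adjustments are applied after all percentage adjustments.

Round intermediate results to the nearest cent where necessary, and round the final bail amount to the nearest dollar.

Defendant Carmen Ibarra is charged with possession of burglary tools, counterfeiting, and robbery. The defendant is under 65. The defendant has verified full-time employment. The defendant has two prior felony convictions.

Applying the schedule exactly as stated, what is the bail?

$148100

Base amounts from the schedule: possession of burglary tools $3750; counterfeiting $48750; robbery $64500.
Stacking rule: highest base plus 60% of each additional charge. Highest is robbery at $64500. Additional: $3750 × 60% = $2250; $48750 × 60% = $29250. Combined base = $64500 + $31500 = $96000.
Two or more prior felony convictions (+60%): $96000 × 1.6 = $153600.
Verified full-time employment (−$5500 flat): $153600 − $5500 = $148100.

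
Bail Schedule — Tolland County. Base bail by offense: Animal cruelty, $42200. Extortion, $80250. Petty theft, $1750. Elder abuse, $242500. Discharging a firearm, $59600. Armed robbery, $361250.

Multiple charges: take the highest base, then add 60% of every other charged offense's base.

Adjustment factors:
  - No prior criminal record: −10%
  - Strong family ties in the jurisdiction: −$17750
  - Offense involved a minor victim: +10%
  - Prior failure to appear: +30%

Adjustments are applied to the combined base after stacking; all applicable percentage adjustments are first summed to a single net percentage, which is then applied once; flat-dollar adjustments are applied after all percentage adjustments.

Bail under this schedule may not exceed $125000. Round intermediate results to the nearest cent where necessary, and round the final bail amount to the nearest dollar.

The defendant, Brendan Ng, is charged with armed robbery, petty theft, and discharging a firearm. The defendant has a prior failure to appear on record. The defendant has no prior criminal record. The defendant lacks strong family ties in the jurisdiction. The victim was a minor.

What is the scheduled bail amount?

$125000

Base amounts from the schedule: armed robbery $361250; petty theft $1750; discharging a firearm $59600.
Stacking rule: highest base plus 60% of each additional charge. Highest is armed robbery at $361250. Additional: $1750 × 60% = $1050; $59600 × 60% = $35760. Combined base = $361250 + $36810 = $398060.
Net percentage adjustment: −10% +10% +30% = +30%. $398060 × 1.3 = $517478.
Result $517478 exceeds the maximum of $125000; bail is capped at $125000.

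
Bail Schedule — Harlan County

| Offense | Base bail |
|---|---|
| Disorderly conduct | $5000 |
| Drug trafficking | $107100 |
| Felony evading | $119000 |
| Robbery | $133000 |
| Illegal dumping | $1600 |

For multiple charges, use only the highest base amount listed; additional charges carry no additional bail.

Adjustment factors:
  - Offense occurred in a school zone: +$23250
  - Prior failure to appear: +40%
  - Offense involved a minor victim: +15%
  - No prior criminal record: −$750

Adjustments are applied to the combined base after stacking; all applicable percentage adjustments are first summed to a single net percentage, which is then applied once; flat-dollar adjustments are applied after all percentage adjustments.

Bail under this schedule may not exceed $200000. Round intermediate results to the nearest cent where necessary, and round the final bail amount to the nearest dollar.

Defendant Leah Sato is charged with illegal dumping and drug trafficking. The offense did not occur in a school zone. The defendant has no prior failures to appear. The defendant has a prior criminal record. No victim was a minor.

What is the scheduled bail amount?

$107100

Base amounts from the schedule: illegal dumping $1600; drug trafficking $107100.
Stacking rule: use the highest base only. Highest is drug trafficking at $107100. Combined base = $107100.
No adjustment factors apply to this defendant.
$107100 is within the $200000 maximum.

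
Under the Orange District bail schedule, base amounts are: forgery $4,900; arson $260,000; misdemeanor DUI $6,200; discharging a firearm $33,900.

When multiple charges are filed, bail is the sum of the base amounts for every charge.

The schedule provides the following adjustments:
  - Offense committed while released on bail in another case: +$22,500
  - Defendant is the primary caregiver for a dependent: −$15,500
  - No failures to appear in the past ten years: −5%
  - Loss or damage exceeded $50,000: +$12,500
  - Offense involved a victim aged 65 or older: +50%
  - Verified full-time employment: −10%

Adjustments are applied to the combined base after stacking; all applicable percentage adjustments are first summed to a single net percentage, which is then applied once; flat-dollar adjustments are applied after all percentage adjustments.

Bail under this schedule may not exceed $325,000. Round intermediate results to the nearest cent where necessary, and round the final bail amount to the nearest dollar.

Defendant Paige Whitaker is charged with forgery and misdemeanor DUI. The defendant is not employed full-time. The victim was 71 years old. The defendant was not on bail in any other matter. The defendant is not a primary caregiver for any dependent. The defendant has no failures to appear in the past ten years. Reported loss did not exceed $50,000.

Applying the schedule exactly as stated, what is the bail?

Base amounts from the schedule: forgery $4,900; misdemeanor DUI $6,200.
Stacking rule: sum of all bases. $4,900 + $6,200 = $11,100.
Net percentage adjustment: −5% +50% = +45%. $11,100 × 1.45 = $16,095.
$16,095 is within the $325,000 maximum.

$16,095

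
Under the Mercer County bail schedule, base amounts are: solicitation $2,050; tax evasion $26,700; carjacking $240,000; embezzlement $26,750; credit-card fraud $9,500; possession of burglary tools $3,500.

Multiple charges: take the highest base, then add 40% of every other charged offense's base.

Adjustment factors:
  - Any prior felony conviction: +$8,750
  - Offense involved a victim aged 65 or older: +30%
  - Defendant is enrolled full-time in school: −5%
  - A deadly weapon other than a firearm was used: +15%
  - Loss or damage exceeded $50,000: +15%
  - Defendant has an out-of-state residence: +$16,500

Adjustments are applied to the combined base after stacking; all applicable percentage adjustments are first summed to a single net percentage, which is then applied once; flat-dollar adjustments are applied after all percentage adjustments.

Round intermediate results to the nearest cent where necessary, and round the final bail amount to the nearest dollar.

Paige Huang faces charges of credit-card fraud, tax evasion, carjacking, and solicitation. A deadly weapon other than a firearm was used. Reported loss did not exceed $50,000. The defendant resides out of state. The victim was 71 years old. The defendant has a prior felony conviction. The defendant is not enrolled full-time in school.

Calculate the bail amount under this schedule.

Base amounts from the schedule: credit-card fraud $9,500; tax evasion $26,700; carjacking $240,000; solicitation $2,050.
Stacking rule: highest base plus 40% of each additional charge. Highest is carjacking at $240,000. Additional: $9,500 × 40% = $3,800; $26,700 × 40% = $10,680; $2,050 × 40% = $820. Combined base = $240,000 + $15,300 = $255,300.
Net percentage adjustment: +30% +15% = +45%. $255,300 × 1.45 = $370,185.
Any prior felony conviction (+$8,750 flat): $370,185 + $8,750 = $378,935.
Defendant has an out-of-state residence (+$16,500 flat): $378,935 + $16,500 = $395,435.

$395,435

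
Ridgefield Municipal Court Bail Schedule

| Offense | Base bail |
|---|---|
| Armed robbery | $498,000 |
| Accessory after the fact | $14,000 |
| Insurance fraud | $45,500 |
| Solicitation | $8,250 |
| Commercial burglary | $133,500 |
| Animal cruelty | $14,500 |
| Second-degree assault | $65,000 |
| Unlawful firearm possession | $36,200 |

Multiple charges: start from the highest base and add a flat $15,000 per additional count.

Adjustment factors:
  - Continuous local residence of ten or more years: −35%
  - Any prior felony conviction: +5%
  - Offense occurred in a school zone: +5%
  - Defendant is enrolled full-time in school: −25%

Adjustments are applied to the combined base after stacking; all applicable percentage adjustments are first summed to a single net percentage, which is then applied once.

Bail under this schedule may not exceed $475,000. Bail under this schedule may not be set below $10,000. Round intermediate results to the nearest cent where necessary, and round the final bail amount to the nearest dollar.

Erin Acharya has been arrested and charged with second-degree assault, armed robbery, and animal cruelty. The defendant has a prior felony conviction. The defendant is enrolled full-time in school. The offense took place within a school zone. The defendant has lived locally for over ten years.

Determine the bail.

Base amounts from the schedule: second-degree assault $65,000; armed robbery $498,000; animal cruelty $14,500.
Stacking rule: highest base plus $15,000 per additional charge. Highest is armed robbery at $498,000; 2 additional charges → +$30,000. Combined base = $528,000.
Net percentage adjustment: −35% +5% +5% −25% = −50%. $528,000 × 0.5 = $264,000.
$264,000 is within the $475,000 maximum.
$264,000 is at or above the $10,000 minimum.

$264,000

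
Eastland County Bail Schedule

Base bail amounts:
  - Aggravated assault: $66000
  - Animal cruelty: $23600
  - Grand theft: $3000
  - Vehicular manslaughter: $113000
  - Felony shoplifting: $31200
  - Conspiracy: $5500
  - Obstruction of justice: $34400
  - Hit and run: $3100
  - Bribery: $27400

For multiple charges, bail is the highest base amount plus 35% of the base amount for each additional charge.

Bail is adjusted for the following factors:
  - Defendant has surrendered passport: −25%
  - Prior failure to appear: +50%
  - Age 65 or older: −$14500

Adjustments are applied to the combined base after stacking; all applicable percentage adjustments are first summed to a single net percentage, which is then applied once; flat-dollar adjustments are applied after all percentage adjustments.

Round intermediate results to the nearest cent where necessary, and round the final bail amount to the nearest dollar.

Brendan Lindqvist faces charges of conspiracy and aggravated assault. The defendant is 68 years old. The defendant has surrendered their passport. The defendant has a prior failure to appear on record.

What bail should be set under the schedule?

$70406

Base amounts from the schedule: conspiracy $5500; aggravated assault $66000.
Stacking rule: highest base plus 35% of each additional charge. Highest is aggravated assault at $66000. Additional: $5500 × 35% = $1925. Combined base = $66000 + $1925 = $67925.
Net percentage adjustment: −25% +50% = +25%. $67925 × 1.25 = $84906.25.
Age 65 or older (−$14500 flat): $84906.25 − $14500 = $70406.25.
Rounded to the nearest dollar: $70406.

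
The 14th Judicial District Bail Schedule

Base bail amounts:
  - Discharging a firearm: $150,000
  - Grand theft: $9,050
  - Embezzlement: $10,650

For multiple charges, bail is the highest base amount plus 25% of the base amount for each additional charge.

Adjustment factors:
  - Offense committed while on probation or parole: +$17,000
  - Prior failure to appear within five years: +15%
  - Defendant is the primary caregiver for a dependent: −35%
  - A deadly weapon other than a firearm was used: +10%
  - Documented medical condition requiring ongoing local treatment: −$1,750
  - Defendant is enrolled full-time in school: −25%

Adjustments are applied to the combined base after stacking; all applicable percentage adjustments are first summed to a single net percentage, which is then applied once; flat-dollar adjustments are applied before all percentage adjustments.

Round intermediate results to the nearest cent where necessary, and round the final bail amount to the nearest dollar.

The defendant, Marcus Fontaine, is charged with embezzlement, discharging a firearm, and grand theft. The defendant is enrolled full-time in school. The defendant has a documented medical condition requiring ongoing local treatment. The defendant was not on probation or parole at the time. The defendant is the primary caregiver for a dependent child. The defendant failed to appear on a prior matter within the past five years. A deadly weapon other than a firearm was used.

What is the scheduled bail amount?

Base amounts from the schedule: embezzlement $10,650; discharging a firearm $150,000; grand theft $9,050.
Stacking rule: highest base plus 25% of each additional charge. Highest is discharging a firearm at $150,000. Additional: $10,650 × 25% = $2,662.50; $9,050 × 25% = $2,262.50. Combined base = $150,000 + $4,925 = $154,925.
Documented medical condition requiring ongoing local treatment (−$1,750 flat): $154,925 − $1,750 = $153,175.
Net percentage adjustment: +15% −35% +10% −25% = −35%. $153,175 × 0.65 = $99,563.75.
Rounded to the nearest dollar: $99,564.

$99,564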